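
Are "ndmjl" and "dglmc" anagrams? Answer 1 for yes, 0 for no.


Strings: "ndmjl", "dglmc"
Sorted first:  djlmn
Sorted second: cdglm
Differ at position 0: 'd' vs 'c' => not anagrams

0


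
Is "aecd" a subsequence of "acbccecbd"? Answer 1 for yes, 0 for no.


Check if "aecd" is a subsequence of "acbccecbd"
Greedy scan:
  Position 0 ('a'): matches sub[0] = 'a'
  Position 1 ('c'): no match needed
  Position 2 ('b'): no match needed
  Position 3 ('c'): no match needed
  Position 4 ('c'): no match needed
  Position 5 ('e'): matches sub[1] = 'e'
  Position 6 ('c'): matches sub[2] = 'c'
  Position 7 ('b'): no match needed
  Position 8 ('d'): matches sub[3] = 'd'
All 4 characters matched => is a subsequence

1


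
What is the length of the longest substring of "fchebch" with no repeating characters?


Input: "fchebch"
Sliding window (track last position of each char):
  Position 0 ('f'): window [0,0] length 1 -- new best
  Position 1 ('c'): window [0,1] length 2 -- new best
  Position 2 ('h'): window [0,2] length 3 -- new best
  Position 3 ('e'): window [0,3] length 4 -- new best
  Position 4 ('b'): window [0,4] length 5 -- new best
  Position 5 ('c'): repeat (last at 1), move window start to 2
  Position 5 ('c'): window [2,5] length 4
  Position 6 ('h'): repeat (last at 2), move window start to 3
  Position 6 ('h'): window [3,6] length 4
Longest substring with no repeats: "fcheb" with length 5

5


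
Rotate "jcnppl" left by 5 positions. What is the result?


Input: "jcnppl", rotate left by 5
First 5 characters: "jcnpp"
Remaining characters: "l"
Concatenate remaining + first: "l" + "jcnpp" = "ljcnpp"

ljcnpp


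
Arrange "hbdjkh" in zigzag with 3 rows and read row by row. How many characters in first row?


Zigzag "hbdjkh" into 3 rows:
Placing characters:
  'h' => row 0
  'b' => row 1
  'd' => row 2
  'j' => row 1
  'k' => row 0
  'h' => row 1
Rows:
  Row 0: "hk"
  Row 1: "bjh"
  Row 2: "d"
First row length: 2

2


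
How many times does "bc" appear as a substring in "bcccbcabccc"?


Searching for "bc" in "bcccbcabccc"
Scanning each position:
  Position 0: "bc" => MATCH
  Position 1: "cc" => no
  Position 2: "cc" => no
  Position 3: "cb" => no
  Position 4: "bc" => MATCH
  Position 5: "ca" => no
  Position 6: "ab" => no
  Position 7: "bc" => MATCH
  Position 8: "cc" => no
  Position 9: "cc" => no
Total occurrences: 3

3


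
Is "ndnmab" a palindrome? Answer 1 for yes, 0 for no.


Input: ndnmab
Reversed: bamndn
  Compare pos 0 ('n') with pos 5 ('b'): MISMATCH
  Compare pos 1 ('d') with pos 4 ('a'): MISMATCH
  Compare pos 2 ('n') with pos 3 ('m'): MISMATCH
Result: not a palindrome

0


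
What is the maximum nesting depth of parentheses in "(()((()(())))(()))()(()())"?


Input: "(()((()(())))(()))()(()())"
Tracking depth:
  Position 0 '(': depth becomes 1
  Position 1 '(': depth becomes 2
  Position 2 ')': depth becomes 1
  Position 3 '(': depth becomes 2
  Position 4 '(': depth becomes 3
  Position 5 '(': depth becomes 4
  Position 6 ')': depth becomes 3
  Position 7 '(': depth becomes 4
  Position 8 '(': depth becomes 5
  Position 9 ')': depth becomes 4
  Position 10 ')': depth becomes 3
  Position 11 ')': depth becomes 2
  Position 12 ')': depth becomes 1
  Position 13 '(': depth becomes 2
  Position 14 '(': depth becomes 3
  Position 15 ')': depth becomes 2
  Position 16 ')': depth becomes 1
  Position 17 ')': depth becomes 0
  Position 18 '(': depth becomes 1
  Position 19 ')': depth becomes 0
  Position 20 '(': depth becomes 1
  Position 21 '(': depth becomes 2
  Position 22 ')': depth becomes 1
  Position 23 '(': depth becomes 2
  Position 24 ')': depth becomes 1
  Position 25 ')': depth becomes 0
Maximum depth reached: 5

5


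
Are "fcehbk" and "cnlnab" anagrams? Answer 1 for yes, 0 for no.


Strings: "fcehbk", "cnlnab"
Sorted first:  bcefhk
Sorted second: abclnn
Differ at position 0: 'b' vs 'a' => not anagrams

0


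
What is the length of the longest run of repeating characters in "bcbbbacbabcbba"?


Input: "bcbbbacbabcbba"
Scanning for longest run:
  Position 1 ('c'): new char, reset run to 1
  Position 2 ('b'): new char, reset run to 1
  Position 3 ('b'): continues run of 'b', length=2
  Position 4 ('b'): continues run of 'b', length=3
  Position 5 ('a'): new char, reset run to 1
  Position 6 ('c'): new char, reset run to 1
  Position 7 ('b'): new char, reset run to 1
  Position 8 ('a'): new char, reset run to 1
  Position 9 ('b'): new char, reset run to 1
  Position 10 ('c'): new char, reset run to 1
  Position 11 ('b'): new char, reset run to 1
  Position 12 ('b'): continues run of 'b', length=2
  Position 13 ('a'): new char, reset run to 1
Longest run: 'b' with length 3

3


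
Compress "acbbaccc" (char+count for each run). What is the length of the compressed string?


Input: acbbaccc
Runs:
  'a' x 1 => "a1"
  'c' x 1 => "c1"
  'b' x 2 => "b2"
  'a' x 1 => "a1"
  'c' x 3 => "c3"
Compressed: "a1c1b2a1c3"
Compressed length: 10

10


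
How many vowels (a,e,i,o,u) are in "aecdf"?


Input: aecdf
Checking each character:
  'a' at position 0: vowel (running total: 1)
  'e' at position 1: vowel (running total: 2)
  'c' at position 2: consonant
  'd' at position 3: consonant
  'f' at position 4: consonant
Total vowels: 2

2


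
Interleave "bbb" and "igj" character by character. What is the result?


Interleaving "bbb" and "igj":
  Position 0: 'b' from first, 'i' from second => "bi"
  Position 1: 'b' from first, 'g' from second => "bg"
  Position 2: 'b' from first, 'j' from second => "bj"
Result: bibgbj

bibgbj


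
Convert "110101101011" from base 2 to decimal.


Input: "110101101011" in base 2
Positional expansion:
  Digit '1' (value 1) x 2^11 = 2048
  Digit '1' (value 1) x 2^10 = 1024
  Digit '0' (value 0) x 2^9 = 0
  Digit '1' (value 1) x 2^8 = 256
  Digit '0' (value 0) x 2^7 = 0
  Digit '1' (value 1) x 2^6 = 64
  Digit '1' (value 1) x 2^5 = 32
  Digit '0' (value 0) x 2^4 = 0
  Digit '1' (value 1) x 2^3 = 8
  Digit '0' (value 0) x 2^2 = 0
  Digit '1' (value 1) x 2^1 = 2
  Digit '1' (value 1) x 2^0 = 1
Sum = 3435

3435


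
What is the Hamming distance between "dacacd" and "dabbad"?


Comparing "dacacd" and "dabbad" position by position:
  Position 0: 'd' vs 'd' => same
  Position 1: 'a' vs 'a' => same
  Position 2: 'c' vs 'b' => differ
  Position 3: 'a' vs 'b' => differ
  Position 4: 'c' vs 'a' => differ
  Position 5: 'd' vs 'd' => same
Total differences (Hamming distance): 3

3


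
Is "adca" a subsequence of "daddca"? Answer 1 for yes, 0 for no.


Check if "adca" is a subsequence of "daddca"
Greedy scan:
  Position 0 ('d'): no match needed
  Position 1 ('a'): matches sub[0] = 'a'
  Position 2 ('d'): matches sub[1] = 'd'
  Position 3 ('d'): no match needed
  Position 4 ('c'): matches sub[2] = 'c'
  Position 5 ('a'): matches sub[3] = 'a'
All 4 characters matched => is a subsequence

1


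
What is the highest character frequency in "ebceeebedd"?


Input: ebceeebedd
Character counts:
  'b': 2
  'c': 1
  'd': 2
  'e': 5
Maximum frequency: 5

5


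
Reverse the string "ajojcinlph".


Input: ajojcinlph
Reading characters right to left:
  Position 9: 'h'
  Position 8: 'p'
  Position 7: 'l'
  Position 6: 'n'
  Position 5: 'i'
  Position 4: 'c'
  Position 3: 'j'
  Position 2: 'o'
  Position 1: 'j'
  Position 0: 'a'
Reversed: hplnicjoja

hplnicjoja


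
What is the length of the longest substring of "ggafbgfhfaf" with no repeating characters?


Input: "ggafbgfhfaf"
Sliding window (track last position of each char):
  Position 0 ('g'): window [0,0] length 1 -- new best
  Position 1 ('g'): repeat (last at 0), move window start to 1
  Position 1 ('g'): window [1,1] length 1
  Position 2 ('a'): window [1,2] length 2 -- new best
  Position 3 ('f'): window [1,3] length 3 -- new best
  Position 4 ('b'): window [1,4] length 4 -- new best
  Position 5 ('g'): repeat (last at 1), move window start to 2
  Position 5 ('g'): window [2,5] length 4
  Position 6 ('f'): repeat (last at 3), move window start to 4
  Position 6 ('f'): window [4,6] length 3
  Position 7 ('h'): window [4,7] length 4
  Position 8 ('f'): repeat (last at 6), move window start to 7
  Position 8 ('f'): window [7,8] length 2
  Position 9 ('a'): window [7,9] length 3
  Position 10 ('f'): repeat (last at 8), move window start to 9
  Position 10 ('f'): window [9,10] length 2
Longest substring with no repeats: "gafb" with length 4

4


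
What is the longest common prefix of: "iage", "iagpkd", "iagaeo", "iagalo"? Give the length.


Words: iage, iagpkd, iagaeo, iagalo
  Position 0: all 'i' => match
  Position 1: all 'a' => match
  Position 2: all 'g' => match
  Position 3: ('e', 'p', 'a', 'a') => mismatch, stop
LCP = "iag" (length 3)

3


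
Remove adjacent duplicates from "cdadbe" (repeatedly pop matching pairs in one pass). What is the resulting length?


Input: cdadbe
Stack-based adjacent duplicate removal:
  Read 'c': push. Stack: c
  Read 'd': push. Stack: cd
  Read 'a': push. Stack: cda
  Read 'd': push. Stack: cdad
  Read 'b': push. Stack: cdadb
  Read 'e': push. Stack: cdadbe
Final stack: "cdadbe" (length 6)

6


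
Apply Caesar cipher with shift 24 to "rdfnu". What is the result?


Caesar cipher: shift "rdfnu" by 24
  'r' (pos 17) + 24 = pos 15 = 'p'
  'd' (pos 3) + 24 = pos 1 = 'b'
  'f' (pos 5) + 24 = pos 3 = 'd'
  'n' (pos 13) + 24 = pos 11 = 'l'
  'u' (pos 20) + 24 = pos 18 = 's'
Result: pbdls

pbdls


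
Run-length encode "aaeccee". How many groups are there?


Input: aaeccee
Scanning for consecutive runs:
  Group 1: 'a' x 2 (positions 0-1)
  Group 2: 'e' x 1 (positions 2-2)
  Group 3: 'c' x 2 (positions 3-4)
  Group 4: 'e' x 2 (positions 5-6)
Total groups: 4

4


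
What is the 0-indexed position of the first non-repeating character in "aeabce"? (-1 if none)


Input: aeabce
Character frequencies:
  'a': 2
  'b': 1
  'c': 1
  'e': 2
Scanning left to right for freq == 1:
  Position 0 ('a'): freq=2, skip
  Position 1 ('e'): freq=2, skip
  Position 2 ('a'): freq=2, skip
  Position 3 ('b'): unique! => answer = 3

3


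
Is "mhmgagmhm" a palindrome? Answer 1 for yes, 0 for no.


Input: mhmgagmhm
Reversed: mhmgagmhm
  Compare pos 0 ('m') with pos 8 ('m'): match
  Compare pos 1 ('h') with pos 7 ('h'): match
  Compare pos 2 ('m') with pos 6 ('m'): match
  Compare pos 3 ('g') with pos 5 ('g'): match
Result: palindrome

1


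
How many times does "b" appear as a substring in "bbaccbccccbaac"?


Searching for "b" in "bbaccbccccbaac"
Scanning each position:
  Position 0: "b" => MATCH
  Position 1: "b" => MATCH
  Position 2: "a" => no
  Position 3: "c" => no
  Position 4: "c" => no
  Position 5: "b" => MATCH
  Position 6: "c" => no
  Position 7: "c" => no
  Position 8: "c" => no
  Position 9: "c" => no
  Position 10: "b" => MATCH
  Position 11: "a" => no
  Position 12: "a" => no
  Position 13: "c" => no
Total occurrences: 4

4


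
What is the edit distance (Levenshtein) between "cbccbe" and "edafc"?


Computing edit distance: "cbccbe" -> "edafc"
DP table:
           e    d    a    f    c
      0    1    2    3    4    5
  c   1    1    2    3    4    4
  b   2    2    2    3    4    5
  c   3    3    3    3    4    4
  c   4    4    4    4    4    4
  b   5    5    5    5    5    5
  e   6    5    6    6    6    6
Edit distance = dp[6][5] = 6

6


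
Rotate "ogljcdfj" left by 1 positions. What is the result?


Input: "ogljcdfj", rotate left by 1
First 1 characters: "o"
Remaining characters: "gljcdfj"
Concatenate remaining + first: "gljcdfj" + "o" = "gljcdfjo"

gljcdfjo


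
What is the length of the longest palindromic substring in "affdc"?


Input: "affdc"
Checking substrings for palindromes:
  [1:3] "ff" (len 2) => palindrome
Longest palindromic substring: "ff" with length 2

2


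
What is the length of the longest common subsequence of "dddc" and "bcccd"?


LCS of "dddc" and "bcccd"
DP table:
           b    c    c    c    d
      0    0    0    0    0    0
  d   0    0    0    0    0    1
  d   0    0    0    0    0    1
  d   0    0    0    0    0    1
  c   0    0    1    1    1    1
LCS length = dp[4][5] = 1

1


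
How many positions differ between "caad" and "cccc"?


Comparing "caad" and "cccc" position by position:
  Position 0: 'c' vs 'c' => same
  Position 1: 'a' vs 'c' => DIFFER
  Position 2: 'a' vs 'c' => DIFFER
  Position 3: 'd' vs 'c' => DIFFER
Positions that differ: 3

3


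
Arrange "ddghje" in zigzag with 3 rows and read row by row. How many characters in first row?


Zigzag "ddghje" into 3 rows:
Placing characters:
  'd' => row 0
  'd' => row 1
  'g' => row 2
  'h' => row 1
  'j' => row 0
  'e' => row 1
Rows:
  Row 0: "dj"
  Row 1: "dhe"
  Row 2: "g"
First row length: 2

2


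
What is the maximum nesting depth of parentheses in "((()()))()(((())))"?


Input: "((()()))()(((())))"
Tracking depth:
  Position 0 '(': depth becomes 1
  Position 1 '(': depth becomes 2
  Position 2 '(': depth becomes 3
  Position 3 ')': depth becomes 2
  Position 4 '(': depth becomes 3
  Position 5 ')': depth becomes 2
  Position 6 ')': depth becomes 1
  Position 7 ')': depth becomes 0
  Position 8 '(': depth becomes 1
  Position 9 ')': depth becomes 0
  Position 10 '(': depth becomes 1
  Position 11 '(': depth becomes 2
  Position 12 '(': depth becomes 3
  Position 13 '(': depth becomes 4
  Position 14 ')': depth becomes 3
  Position 15 ')': depth becomes 2
  Position 16 ')': depth becomes 1
  Position 17 ')': depth becomes 0
Maximum depth reached: 4

4


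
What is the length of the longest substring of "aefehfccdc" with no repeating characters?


Input: "aefehfccdc"
Sliding window (track last position of each char):
  Position 0 ('a'): window [0,0] length 1 -- new best
  Position 1 ('e'): window [0,1] length 2 -- new best
  Position 2 ('f'): window [0,2] length 3 -- new best
  Position 3 ('e'): repeat (last at 1), move window start to 2
  Position 3 ('e'): window [2,3] length 2
  Position 4 ('h'): window [2,4] length 3
  Position 5 ('f'): repeat (last at 2), move window start to 3
  Position 5 ('f'): window [3,5] length 3
  Position 6 ('c'): window [3,6] length 4 -- new best
  Position 7 ('c'): repeat (last at 6), move window start to 7
  Position 7 ('c'): window [7,7] length 1
  Position 8 ('d'): window [7,8] length 2
  Position 9 ('c'): repeat (last at 7), move window start to 8
  Position 9 ('c'): window [8,9] length 2
Longest substring with no repeats: "ehfc" with length 4

4


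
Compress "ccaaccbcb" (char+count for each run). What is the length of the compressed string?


Input: ccaaccbcb
Runs:
  'c' x 2 => "c2"
  'a' x 2 => "a2"
  'c' x 2 => "c2"
  'b' x 1 => "b1"
  'c' x 1 => "c1"
  'b' x 1 => "b1"
Compressed: "c2a2c2b1c1b1"
Compressed length: 12

12


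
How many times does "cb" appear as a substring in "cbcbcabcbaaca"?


Searching for "cb" in "cbcbcabcbaaca"
Scanning each position:
  Position 0: "cb" => MATCH
  Position 1: "bc" => no
  Position 2: "cb" => MATCH
  Position 3: "bc" => no
  Position 4: "ca" => no
  Position 5: "ab" => no
  Position 6: "bc" => no
  Position 7: "cb" => MATCH
  Position 8: "ba" => no
  Position 9: "aa" => no
  Position 10: "ac" => no
  Position 11: "ca" => no
Total occurrences: 3

3


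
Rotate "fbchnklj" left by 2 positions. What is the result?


Input: "fbchnklj", rotate left by 2
First 2 characters: "fb"
Remaining characters: "chnklj"
Concatenate remaining + first: "chnklj" + "fb" = "chnkljfb"

chnkljfb


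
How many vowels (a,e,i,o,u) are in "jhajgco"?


Input: jhajgco
Checking each character:
  'j' at position 0: consonant
  'h' at position 1: consonant
  'a' at position 2: vowel (running total: 1)
  'j' at position 3: consonant
  'g' at position 4: consonant
  'c' at position 5: consonant
  'o' at position 6: vowel (running total: 2)
Total vowels: 2

2


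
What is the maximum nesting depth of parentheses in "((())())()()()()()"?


Input: "((())())()()()()()"
Tracking depth:
  Position 0 '(': depth becomes 1
  Position 1 '(': depth becomes 2
  Position 2 '(': depth becomes 3
  Position 3 ')': depth becomes 2
  Position 4 ')': depth becomes 1
  Position 5 '(': depth becomes 2
  Position 6 ')': depth becomes 1
  Position 7 ')': depth becomes 0
  Position 8 '(': depth becomes 1
  Position 9 ')': depth becomes 0
  Position 10 '(': depth becomes 1
  Position 11 ')': depth becomes 0
  Position 12 '(': depth becomes 1
  Position 13 ')': depth becomes 0
  Position 14 '(': depth becomes 1
  Position 15 ')': depth becomes 0
  Position 16 '(': depth becomes 1
  Position 17 ')': depth becomes 0
Maximum depth reached: 3

3


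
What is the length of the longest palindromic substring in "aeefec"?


Input: "aeefec"
Checking substrings for palindromes:
  [2:5] "efe" (len 3) => palindrome
  [1:3] "ee" (len 2) => palindrome
Longest palindromic substring: "efe" with length 3

3


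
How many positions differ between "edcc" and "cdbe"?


Comparing "edcc" and "cdbe" position by position:
  Position 0: 'e' vs 'c' => DIFFER
  Position 1: 'd' vs 'd' => same
  Position 2: 'c' vs 'b' => DIFFER
  Position 3: 'c' vs 'e' => DIFFER
Positions that differ: 3

3


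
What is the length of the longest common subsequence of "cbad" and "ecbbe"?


LCS of "cbad" and "ecbbe"
DP table:
           e    c    b    b    e
      0    0    0    0    0    0
  c   0    0    1    1    1    1
  b   0    0    1    2    2    2
  a   0    0    1    2    2    2
  d   0    0    1    2    2    2
LCS length = dp[4][5] = 2

2


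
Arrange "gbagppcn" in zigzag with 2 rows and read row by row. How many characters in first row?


Zigzag "gbagppcn" into 2 rows:
Placing characters:
  'g' => row 0
  'b' => row 1
  'a' => row 0
  'g' => row 1
  'p' => row 0
  'p' => row 1
  'c' => row 0
  'n' => row 1
Rows:
  Row 0: "gapc"
  Row 1: "bgpn"
First row length: 4

4


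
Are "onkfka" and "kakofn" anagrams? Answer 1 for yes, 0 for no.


Strings: "onkfka", "kakofn"
Sorted first:  afkkno
Sorted second: afkkno
Sorted forms match => anagrams

1


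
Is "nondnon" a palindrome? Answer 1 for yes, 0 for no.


Input: nondnon
Reversed: nondnon
  Compare pos 0 ('n') with pos 6 ('n'): match
  Compare pos 1 ('o') with pos 5 ('o'): match
  Compare pos 2 ('n') with pos 4 ('n'): match
Result: palindrome

1


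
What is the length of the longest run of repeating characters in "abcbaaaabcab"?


Input: "abcbaaaabcab"
Scanning for longest run:
  Position 1 ('b'): new char, reset run to 1
  Position 2 ('c'): new char, reset run to 1
  Position 3 ('b'): new char, reset run to 1
  Position 4 ('a'): new char, reset run to 1
  Position 5 ('a'): continues run of 'a', length=2
  Position 6 ('a'): continues run of 'a', length=3
  Position 7 ('a'): continues run of 'a', length=4
  Position 8 ('b'): new char, reset run to 1
  Position 9 ('c'): new char, reset run to 1
  Position 10 ('a'): new char, reset run to 1
  Position 11 ('b'): new char, reset run to 1
Longest run: 'a' with length 4

4


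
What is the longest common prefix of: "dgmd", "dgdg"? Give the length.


Words: dgmd, dgdg
  Position 0: all 'd' => match
  Position 1: all 'g' => match
  Position 2: ('m', 'd') => mismatch, stop
LCP = "dg" (length 2)

2


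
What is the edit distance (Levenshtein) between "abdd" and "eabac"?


Computing edit distance: "abdd" -> "eabac"
DP table:
           e    a    b    a    c
      0    1    2    3    4    5
  a   1    1    1    2    3    4
  b   2    2    2    1    2    3
  d   3    3    3    2    2    3
  d   4    4    4    3    3    3
Edit distance = dp[4][5] = 3

3


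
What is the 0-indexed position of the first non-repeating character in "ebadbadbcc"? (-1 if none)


Input: ebadbadbcc
Character frequencies:
  'a': 2
  'b': 3
  'c': 2
  'd': 2
  'e': 1
Scanning left to right for freq == 1:
  Position 0 ('e'): unique! => answer = 0

0


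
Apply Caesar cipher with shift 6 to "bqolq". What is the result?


Caesar cipher: shift "bqolq" by 6
  'b' (pos 1) + 6 = pos 7 = 'h'
  'q' (pos 16) + 6 = pos 22 = 'w'
  'o' (pos 14) + 6 = pos 20 = 'u'
  'l' (pos 11) + 6 = pos 17 = 'r'
  'q' (pos 16) + 6 = pos 22 = 'w'
Result: hwurw

hwurw


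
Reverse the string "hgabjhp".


Input: hgabjhp
Reading characters right to left:
  Position 6: 'p'
  Position 5: 'h'
  Position 4: 'j'
  Position 3: 'b'
  Position 2: 'a'
  Position 1: 'g'
  Position 0: 'h'
Reversed: phjbagh

phjbagh


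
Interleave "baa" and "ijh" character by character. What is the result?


Interleaving "baa" and "ijh":
  Position 0: 'b' from first, 'i' from second => "bi"
  Position 1: 'a' from first, 'j' from second => "aj"
  Position 2: 'a' from first, 'h' from second => "ah"
Result: biajah

biajah


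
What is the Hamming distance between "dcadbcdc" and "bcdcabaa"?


Comparing "dcadbcdc" and "bcdcabaa" position by position:
  Position 0: 'd' vs 'b' => differ
  Position 1: 'c' vs 'c' => same
  Position 2: 'a' vs 'd' => differ
  Position 3: 'd' vs 'c' => differ
  Position 4: 'b' vs 'a' => differ
  Position 5: 'c' vs 'b' => differ
  Position 6: 'd' vs 'a' => differ
  Position 7: 'c' vs 'a' => differ
Total differences (Hamming distance): 7

7


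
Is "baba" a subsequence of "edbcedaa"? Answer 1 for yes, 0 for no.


Check if "baba" is a subsequence of "edbcedaa"
Greedy scan:
  Position 0 ('e'): no match needed
  Position 1 ('d'): no match needed
  Position 2 ('b'): matches sub[0] = 'b'
  Position 3 ('c'): no match needed
  Position 4 ('e'): no match needed
  Position 5 ('d'): no match needed
  Position 6 ('a'): matches sub[1] = 'a'
  Position 7 ('a'): no match needed
Only matched 2/4 characters => not a subsequence

0


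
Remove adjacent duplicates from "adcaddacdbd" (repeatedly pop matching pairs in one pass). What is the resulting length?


Input: adcaddacdbd
Stack-based adjacent duplicate removal:
  Read 'a': push. Stack: a
  Read 'd': push. Stack: ad
  Read 'c': push. Stack: adc
  Read 'a': push. Stack: adca
  Read 'd': push. Stack: adcad
  Read 'd': matches stack top 'd' => pop. Stack: adca
  Read 'a': matches stack top 'a' => pop. Stack: adc
  Read 'c': matches stack top 'c' => pop. Stack: ad
  Read 'd': matches stack top 'd' => pop. Stack: a
  Read 'b': push. Stack: ab
  Read 'd': push. Stack: abd
Final stack: "abd" (length 3)

3


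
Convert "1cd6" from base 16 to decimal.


Input: "1cd6" in base 16
Positional expansion:
  Digit '1' (value 1) x 16^3 = 4096
  Digit 'c' (value 12) x 16^2 = 3072
  Digit 'd' (value 13) x 16^1 = 208
  Digit '6' (value 6) x 16^0 = 6
Sum = 7382

7382


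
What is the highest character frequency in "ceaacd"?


Input: ceaacd
Character counts:
  'a': 2
  'c': 2
  'd': 1
  'e': 1
Maximum frequency: 2

2


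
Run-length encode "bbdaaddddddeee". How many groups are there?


Input: bbdaaddddddeee
Scanning for consecutive runs:
  Group 1: 'b' x 2 (positions 0-1)
  Group 2: 'd' x 1 (positions 2-2)
  Group 3: 'a' x 2 (positions 3-4)
  Group 4: 'd' x 6 (positions 5-10)
  Group 5: 'e' x 3 (positions 11-13)
Total groups: 5

5


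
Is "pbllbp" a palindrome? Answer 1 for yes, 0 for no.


Input: pbllbp
Reversed: pbllbp
  Compare pos 0 ('p') with pos 5 ('p'): match
  Compare pos 1 ('b') with pos 4 ('b'): match
  Compare pos 2 ('l') with pos 3 ('l'): match
Result: palindrome

1


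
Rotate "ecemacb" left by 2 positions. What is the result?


Input: "ecemacb", rotate left by 2
First 2 characters: "ec"
Remaining characters: "emacb"
Concatenate remaining + first: "emacb" + "ec" = "emacbec"

emacbec


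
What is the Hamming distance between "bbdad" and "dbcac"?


Comparing "bbdad" and "dbcac" position by position:
  Position 0: 'b' vs 'd' => differ
  Position 1: 'b' vs 'b' => same
  Position 2: 'd' vs 'c' => differ
  Position 3: 'a' vs 'a' => same
  Position 4: 'd' vs 'c' => differ
Total differences (Hamming distance): 3

3


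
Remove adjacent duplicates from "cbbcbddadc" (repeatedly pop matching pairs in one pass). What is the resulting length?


Input: cbbcbddadc
Stack-based adjacent duplicate removal:
  Read 'c': push. Stack: c
  Read 'b': push. Stack: cb
  Read 'b': matches stack top 'b' => pop. Stack: c
  Read 'c': matches stack top 'c' => pop. Stack: (empty)
  Read 'b': push. Stack: b
  Read 'd': push. Stack: bd
  Read 'd': matches stack top 'd' => pop. Stack: b
  Read 'a': push. Stack: ba
  Read 'd': push. Stack: bad
  Read 'c': push. Stack: badc
Final stack: "badc" (length 4)

4


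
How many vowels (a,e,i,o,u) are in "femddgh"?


Input: femddgh
Checking each character:
  'f' at position 0: consonant
  'e' at position 1: vowel (running total: 1)
  'm' at position 2: consonant
  'd' at position 3: consonant
  'd' at position 4: consonant
  'g' at position 5: consonant
  'h' at position 6: consonant
Total vowels: 1

1


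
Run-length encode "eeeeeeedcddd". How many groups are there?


Input: eeeeeeedcddd
Scanning for consecutive runs:
  Group 1: 'e' x 7 (positions 0-6)
  Group 2: 'd' x 1 (positions 7-7)
  Group 3: 'c' x 1 (positions 8-8)
  Group 4: 'd' x 3 (positions 9-11)
Total groups: 4

4


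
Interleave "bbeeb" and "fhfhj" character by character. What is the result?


Interleaving "bbeeb" and "fhfhj":
  Position 0: 'b' from first, 'f' from second => "bf"
  Position 1: 'b' from first, 'h' from second => "bh"
  Position 2: 'e' from first, 'f' from second => "ef"
  Position 3: 'e' from first, 'h' from second => "eh"
  Position 4: 'b' from first, 'j' from second => "bj"
Result: bfbhefehbj

bfbhefehbj


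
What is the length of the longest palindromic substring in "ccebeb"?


Input: "ccebeb"
Checking substrings for palindromes:
  [2:5] "ebe" (len 3) => palindrome
  [3:6] "beb" (len 3) => palindrome
  [0:2] "cc" (len 2) => palindrome
Longest palindromic substring: "ebe" with length 3

3


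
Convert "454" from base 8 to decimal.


Input: "454" in base 8
Positional expansion:
  Digit '4' (value 4) x 8^2 = 256
  Digit '5' (value 5) x 8^1 = 40
  Digit '4' (value 4) x 8^0 = 4
Sum = 300

300


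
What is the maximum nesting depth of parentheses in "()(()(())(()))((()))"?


Input: "()(()(())(()))((()))"
Tracking depth:
  Position 0 '(': depth becomes 1
  Position 1 ')': depth becomes 0
  Position 2 '(': depth becomes 1
  Position 3 '(': depth becomes 2
  Position 4 ')': depth becomes 1
  Position 5 '(': depth becomes 2
  Position 6 '(': depth becomes 3
  Position 7 ')': depth becomes 2
  Position 8 ')': depth becomes 1
  Position 9 '(': depth becomes 2
  Position 10 '(': depth becomes 3
  Position 11 ')': depth becomes 2
  Position 12 ')': depth becomes 1
  Position 13 ')': depth becomes 0
  Position 14 '(': depth becomes 1
  Position 15 '(': depth becomes 2
  Position 16 '(': depth becomes 3
  Position 17 ')': depth becomes 2
  Position 18 ')': depth becomes 1
  Position 19 ')': depth becomes 0
Maximum depth reached: 3

3


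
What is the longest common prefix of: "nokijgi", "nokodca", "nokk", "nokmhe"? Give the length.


Words: nokijgi, nokodca, nokk, nokmhe
  Position 0: all 'n' => match
  Position 1: all 'o' => match
  Position 2: all 'k' => match
  Position 3: ('i', 'o', 'k', 'm') => mismatch, stop
LCP = "nok" (length 3)

3


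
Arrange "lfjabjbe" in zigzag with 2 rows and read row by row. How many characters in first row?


Zigzag "lfjabjbe" into 2 rows:
Placing characters:
  'l' => row 0
  'f' => row 1
  'j' => row 0
  'a' => row 1
  'b' => row 0
  'j' => row 1
  'b' => row 0
  'e' => row 1
Rows:
  Row 0: "ljbb"
  Row 1: "faje"
First row length: 4

4


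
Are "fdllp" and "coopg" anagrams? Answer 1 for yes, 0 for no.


Strings: "fdllp", "coopg"
Sorted first:  dfllp
Sorted second: cgoop
Differ at position 0: 'd' vs 'c' => not anagrams

0


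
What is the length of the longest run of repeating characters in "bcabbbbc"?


Input: "bcabbbbc"
Scanning for longest run:
  Position 1 ('c'): new char, reset run to 1
  Position 2 ('a'): new char, reset run to 1
  Position 3 ('b'): new char, reset run to 1
  Position 4 ('b'): continues run of 'b', length=2
  Position 5 ('b'): continues run of 'b', length=3
  Position 6 ('b'): continues run of 'b', length=4
  Position 7 ('c'): new char, reset run to 1
Longest run: 'b' with length 4

4


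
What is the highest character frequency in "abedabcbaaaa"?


Input: abedabcbaaaa
Character counts:
  'a': 6
  'b': 3
  'c': 1
  'd': 1
  'e': 1
Maximum frequency: 6

6


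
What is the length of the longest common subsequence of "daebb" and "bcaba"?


LCS of "daebb" and "bcaba"
DP table:
           b    c    a    b    a
      0    0    0    0    0    0
  d   0    0    0    0    0    0
  a   0    0    0    1    1    1
  e   0    0    0    1    1    1
  b   0    1    1    1    2    2
  b   0    1    1    1    2    2
LCS length = dp[5][5] = 2

2


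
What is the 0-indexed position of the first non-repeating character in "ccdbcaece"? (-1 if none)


Input: ccdbcaece
Character frequencies:
  'a': 1
  'b': 1
  'c': 4
  'd': 1
  'e': 2
Scanning left to right for freq == 1:
  Position 0 ('c'): freq=4, skip
  Position 1 ('c'): freq=4, skip
  Position 2 ('d'): unique! => answer = 2

2


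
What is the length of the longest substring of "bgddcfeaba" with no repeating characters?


Input: "bgddcfeaba"
Sliding window (track last position of each char):
  Position 0 ('b'): window [0,0] length 1 -- new best
  Position 1 ('g'): window [0,1] length 2 -- new best
  Position 2 ('d'): window [0,2] length 3 -- new best
  Position 3 ('d'): repeat (last at 2), move window start to 3
  Position 3 ('d'): window [3,3] length 1
  Position 4 ('c'): window [3,4] length 2
  Position 5 ('f'): window [3,5] length 3
  Position 6 ('e'): window [3,6] length 4 -- new best
  Position 7 ('a'): window [3,7] length 5 -- new best
  Position 8 ('b'): window [3,8] length 6 -- new best
  Position 9 ('a'): repeat (last at 7), move window start to 8
  Position 9 ('a'): window [8,9] length 2
Longest substring with no repeats: "dcfeab" with length 6

6


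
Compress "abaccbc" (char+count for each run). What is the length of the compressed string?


Input: abaccbc
Runs:
  'a' x 1 => "a1"
  'b' x 1 => "b1"
  'a' x 1 => "a1"
  'c' x 2 => "c2"
  'b' x 1 => "b1"
  'c' x 1 => "c1"
Compressed: "a1b1a1c2b1c1"
Compressed length: 12

12


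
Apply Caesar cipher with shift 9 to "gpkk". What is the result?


Caesar cipher: shift "gpkk" by 9
  'g' (pos 6) + 9 = pos 15 = 'p'
  'p' (pos 15) + 9 = pos 24 = 'y'
  'k' (pos 10) + 9 = pos 19 = 't'
  'k' (pos 10) + 9 = pos 19 = 't'
Result: pytt

pytt


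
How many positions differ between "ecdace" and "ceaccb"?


Comparing "ecdace" and "ceaccb" position by position:
  Position 0: 'e' vs 'c' => DIFFER
  Position 1: 'c' vs 'e' => DIFFER
  Position 2: 'd' vs 'a' => DIFFER
  Position 3: 'a' vs 'c' => DIFFER
  Position 4: 'c' vs 'c' => same
  Position 5: 'e' vs 'b' => DIFFER
Positions that differ: 5

5


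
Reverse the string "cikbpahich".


Input: cikbpahich
Reading characters right to left:
  Position 9: 'h'
  Position 8: 'c'
  Position 7: 'i'
  Position 6: 'h'
  Position 5: 'a'
  Position 4: 'p'
  Position 3: 'b'
  Position 2: 'k'
  Position 1: 'i'
  Position 0: 'c'
Reversed: hcihapbkic

hcihapbkic


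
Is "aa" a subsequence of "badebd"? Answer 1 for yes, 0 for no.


Check if "aa" is a subsequence of "badebd"
Greedy scan:
  Position 0 ('b'): no match needed
  Position 1 ('a'): matches sub[0] = 'a'
  Position 2 ('d'): no match needed
  Position 3 ('e'): no match needed
  Position 4 ('b'): no match needed
  Position 5 ('d'): no match needed
Only matched 1/2 characters => not a subsequence

0


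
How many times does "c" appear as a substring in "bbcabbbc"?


Searching for "c" in "bbcabbbc"
Scanning each position:
  Position 0: "b" => no
  Position 1: "b" => no
  Position 2: "c" => MATCH
  Position 3: "a" => no
  Position 4: "b" => no
  Position 5: "b" => no
  Position 6: "b" => no
  Position 7: "c" => MATCH
Total occurrences: 2

2


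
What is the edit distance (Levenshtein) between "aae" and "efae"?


Computing edit distance: "aae" -> "efae"
DP table:
           e    f    a    e
      0    1    2    3    4
  a   1    1    2    2    3
  a   2    2    2    2    3
  e   3    2    3    3    2
Edit distance = dp[3][4] = 2

2


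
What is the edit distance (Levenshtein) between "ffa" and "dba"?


Computing edit distance: "ffa" -> "dba"
DP table:
           d    b    a
      0    1    2    3
  f   1    1    2    3
  f   2    2    2    3
  a   3    3    3    2
Edit distance = dp[3][3] = 2

2


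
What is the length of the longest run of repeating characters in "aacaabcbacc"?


Input: "aacaabcbacc"
Scanning for longest run:
  Position 1 ('a'): continues run of 'a', length=2
  Position 2 ('c'): new char, reset run to 1
  Position 3 ('a'): new char, reset run to 1
  Position 4 ('a'): continues run of 'a', length=2
  Position 5 ('b'): new char, reset run to 1
  Position 6 ('c'): new char, reset run to 1
  Position 7 ('b'): new char, reset run to 1
  Position 8 ('a'): new char, reset run to 1
  Position 9 ('c'): new char, reset run to 1
  Position 10 ('c'): continues run of 'c', length=2
Longest run: 'a' with length 2

2


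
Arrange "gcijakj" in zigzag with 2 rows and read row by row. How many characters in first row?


Zigzag "gcijakj" into 2 rows:
Placing characters:
  'g' => row 0
  'c' => row 1
  'i' => row 0
  'j' => row 1
  'a' => row 0
  'k' => row 1
  'j' => row 0
Rows:
  Row 0: "giaj"
  Row 1: "cjk"
First row length: 4

4


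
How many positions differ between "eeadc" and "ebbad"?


Comparing "eeadc" and "ebbad" position by position:
  Position 0: 'e' vs 'e' => same
  Position 1: 'e' vs 'b' => DIFFER
  Position 2: 'a' vs 'b' => DIFFER
  Position 3: 'd' vs 'a' => DIFFER
  Position 4: 'c' vs 'd' => DIFFER
Positions that differ: 4

4


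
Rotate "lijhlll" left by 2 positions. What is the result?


Input: "lijhlll", rotate left by 2
First 2 characters: "li"
Remaining characters: "jhlll"
Concatenate remaining + first: "jhlll" + "li" = "jhlllli"

jhlllli


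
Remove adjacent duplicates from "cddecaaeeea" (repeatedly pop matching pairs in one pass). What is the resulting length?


Input: cddecaaeeea
Stack-based adjacent duplicate removal:
  Read 'c': push. Stack: c
  Read 'd': push. Stack: cd
  Read 'd': matches stack top 'd' => pop. Stack: c
  Read 'e': push. Stack: ce
  Read 'c': push. Stack: cec
  Read 'a': push. Stack: ceca
  Read 'a': matches stack top 'a' => pop. Stack: cec
  Read 'e': push. Stack: cece
  Read 'e': matches stack top 'e' => pop. Stack: cec
  Read 'e': push. Stack: cece
  Read 'a': push. Stack: cecea
Final stack: "cecea" (length 5)

5


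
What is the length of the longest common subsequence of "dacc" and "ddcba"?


LCS of "dacc" and "ddcba"
DP table:
           d    d    c    b    a
      0    0    0    0    0    0
  d   0    1    1    1    1    1
  a   0    1    1    1    1    2
  c   0    1    1    2    2    2
  c   0    1    1    2    2    2
LCS length = dp[4][5] = 2

2


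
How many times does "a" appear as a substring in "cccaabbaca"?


Searching for "a" in "cccaabbaca"
Scanning each position:
  Position 0: "c" => no
  Position 1: "c" => no
  Position 2: "c" => no
  Position 3: "a" => MATCH
  Position 4: "a" => MATCH
  Position 5: "b" => no
  Position 6: "b" => no
  Position 7: "a" => MATCH
  Position 8: "c" => no
  Position 9: "a" => MATCH
Total occurrences: 4

4


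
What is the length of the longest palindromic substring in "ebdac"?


Input: "ebdac"
Checking substrings for palindromes:
  No multi-char palindromic substrings found
Longest palindromic substring: "e" with length 1

1


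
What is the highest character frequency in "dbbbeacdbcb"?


Input: dbbbeacdbcb
Character counts:
  'a': 1
  'b': 5
  'c': 2
  'd': 2
  'e': 1
Maximum frequency: 5

5


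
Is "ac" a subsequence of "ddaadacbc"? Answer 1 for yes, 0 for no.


Check if "ac" is a subsequence of "ddaadacbc"
Greedy scan:
  Position 0 ('d'): no match needed
  Position 1 ('d'): no match needed
  Position 2 ('a'): matches sub[0] = 'a'
  Position 3 ('a'): no match needed
  Position 4 ('d'): no match needed
  Position 5 ('a'): no match needed
  Position 6 ('c'): matches sub[1] = 'c'
  Position 7 ('b'): no match needed
  Position 8 ('c'): no match needed
All 2 characters matched => is a subsequence

1


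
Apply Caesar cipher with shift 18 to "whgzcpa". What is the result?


Caesar cipher: shift "whgzcpa" by 18
  'w' (pos 22) + 18 = pos 14 = 'o'
  'h' (pos 7) + 18 = pos 25 = 'z'
  'g' (pos 6) + 18 = pos 24 = 'y'
  'z' (pos 25) + 18 = pos 17 = 'r'
  'c' (pos 2) + 18 = pos 20 = 'u'
  'p' (pos 15) + 18 = pos 7 = 'h'
  'a' (pos 0) + 18 = pos 18 = 's'
Result: ozyruhs

ozyruhs


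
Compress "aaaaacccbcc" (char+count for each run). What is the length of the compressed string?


Input: aaaaacccbcc
Runs:
  'a' x 5 => "a5"
  'c' x 3 => "c3"
  'b' x 1 => "b1"
  'c' x 2 => "c2"
Compressed: "a5c3b1c2"
Compressed length: 8

8


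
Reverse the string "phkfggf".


Input: phkfggf
Reading characters right to left:
  Position 6: 'f'
  Position 5: 'g'
  Position 4: 'g'
  Position 3: 'f'
  Position 2: 'k'
  Position 1: 'h'
  Position 0: 'p'
Reversed: fggfkhp

fggfkhp


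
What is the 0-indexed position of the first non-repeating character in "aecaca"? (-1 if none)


Input: aecaca
Character frequencies:
  'a': 3
  'c': 2
  'e': 1
Scanning left to right for freq == 1:
  Position 0 ('a'): freq=3, skip
  Position 1 ('e'): unique! => answer = 1

1


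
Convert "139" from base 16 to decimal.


Input: "139" in base 16
Positional expansion:
  Digit '1' (value 1) x 16^2 = 256
  Digit '3' (value 3) x 16^1 = 48
  Digit '9' (value 9) x 16^0 = 9
Sum = 313

313


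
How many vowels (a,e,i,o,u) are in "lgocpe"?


Input: lgocpe
Checking each character:
  'l' at position 0: consonant
  'g' at position 1: consonant
  'o' at position 2: vowel (running total: 1)
  'c' at position 3: consonant
  'p' at position 4: consonant
  'e' at position 5: vowel (running total: 2)
Total vowels: 2

2


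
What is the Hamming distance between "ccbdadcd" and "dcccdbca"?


Comparing "ccbdadcd" and "dcccdbca" position by position:
  Position 0: 'c' vs 'd' => differ
  Position 1: 'c' vs 'c' => same
  Position 2: 'b' vs 'c' => differ
  Position 3: 'd' vs 'c' => differ
  Position 4: 'a' vs 'd' => differ
  Position 5: 'd' vs 'b' => differ
  Position 6: 'c' vs 'c' => same
  Position 7: 'd' vs 'a' => differ
Total differences (Hamming distance): 6

6


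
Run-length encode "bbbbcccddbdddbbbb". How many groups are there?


Input: bbbbcccddbdddbbbb
Scanning for consecutive runs:
  Group 1: 'b' x 4 (positions 0-3)
  Group 2: 'c' x 3 (positions 4-6)
  Group 3: 'd' x 2 (positions 7-8)
  Group 4: 'b' x 1 (positions 9-9)
  Group 5: 'd' x 3 (positions 10-12)
  Group 6: 'b' x 4 (positions 13-16)
Total groups: 6

6


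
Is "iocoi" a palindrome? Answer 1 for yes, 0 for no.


Input: iocoi
Reversed: iocoi
  Compare pos 0 ('i') with pos 4 ('i'): match
  Compare pos 1 ('o') with pos 3 ('o'): match
Result: palindrome

1


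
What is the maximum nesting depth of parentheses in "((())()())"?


Input: "((())()())"
Tracking depth:
  Position 0 '(': depth becomes 1
  Position 1 '(': depth becomes 2
  Position 2 '(': depth becomes 3
  Position 3 ')': depth becomes 2
  Position 4 ')': depth becomes 1
  Position 5 '(': depth becomes 2
  Position 6 ')': depth becomes 1
  Position 7 '(': depth becomes 2
  Position 8 ')': depth becomes 1
  Position 9 ')': depth becomes 0
Maximum depth reached: 3

3


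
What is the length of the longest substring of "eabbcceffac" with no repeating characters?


Input: "eabbcceffac"
Sliding window (track last position of each char):
  Position 0 ('e'): window [0,0] length 1 -- new best
  Position 1 ('a'): window [0,1] length 2 -- new best
  Position 2 ('b'): window [0,2] length 3 -- new best
  Position 3 ('b'): repeat (last at 2), move window start to 3
  Position 3 ('b'): window [3,3] length 1
  Position 4 ('c'): window [3,4] length 2
  Position 5 ('c'): repeat (last at 4), move window start to 5
  Position 5 ('c'): window [5,5] length 1
  Position 6 ('e'): window [5,6] length 2
  Position 7 ('f'): window [5,7] length 3
  Position 8 ('f'): repeat (last at 7), move window start to 8
  Position 8 ('f'): window [8,8] length 1
  Position 9 ('a'): window [8,9] length 2
  Position 10 ('c'): window [8,10] length 3
Longest substring with no repeats: "eab" with length 3

3
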